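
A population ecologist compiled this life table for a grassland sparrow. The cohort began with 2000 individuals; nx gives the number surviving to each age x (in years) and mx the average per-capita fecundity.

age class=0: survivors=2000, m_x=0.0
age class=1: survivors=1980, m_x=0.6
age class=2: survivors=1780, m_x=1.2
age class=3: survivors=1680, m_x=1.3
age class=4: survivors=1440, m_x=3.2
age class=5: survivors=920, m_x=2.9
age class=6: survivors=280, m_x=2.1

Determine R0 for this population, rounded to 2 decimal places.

6.69

lx = nx/n0 = nx/2000: 1, 0.99, 0.89, 0.84, 0.72, 0.46, 0.14
lx·mx by age: 0, 0.594, 1.068, 1.092, 2.304, 1.334, 0.294
R0 = Σ lx·mx = 6.686 → 6.69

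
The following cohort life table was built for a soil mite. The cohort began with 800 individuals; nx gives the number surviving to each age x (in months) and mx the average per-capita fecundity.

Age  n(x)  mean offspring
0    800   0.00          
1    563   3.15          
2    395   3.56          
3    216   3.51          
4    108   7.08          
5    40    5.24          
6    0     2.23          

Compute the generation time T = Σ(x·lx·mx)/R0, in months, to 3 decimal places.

lx = nx/n0 = nx/800: 1, 0.70375, 0.49375, 0.27, 0.135, 0.05, 0
lx·mx: 0, 2.216813…, 1.75775…, 0.9477, 0.9558, 0.262, 0 → R0 = 6.140063…
x·lx·mx: 0, 2.216813…, 3.5155…, 2.8431, 3.8232, 1.31, 0 → Σ = 13.708613…
T = 13.708613… / 6.140063… = 2.23265… → 2.233

2.233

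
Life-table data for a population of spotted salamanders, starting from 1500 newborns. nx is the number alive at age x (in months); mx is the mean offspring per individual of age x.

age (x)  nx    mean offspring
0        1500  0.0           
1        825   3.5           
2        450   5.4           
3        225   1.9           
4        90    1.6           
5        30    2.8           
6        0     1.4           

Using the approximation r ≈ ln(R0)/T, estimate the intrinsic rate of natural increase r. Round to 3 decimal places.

lx = nx/n0 = nx/1500: 1, 0.55, 0.3, 0.15, 0.06, 0.02, 0
R0 = Σ lx·mx = 0 + 1.925 + 1.62 + 0.285 + 0.096 + 0.056 + 0 = 3.982
Σ x·lx·mx = 6.684; T = 6.684/3.982 = 1.67855…
r ≈ ln(R0)/T = ln(3.982)/1.67855… = 0.8232… → 0.823

0.823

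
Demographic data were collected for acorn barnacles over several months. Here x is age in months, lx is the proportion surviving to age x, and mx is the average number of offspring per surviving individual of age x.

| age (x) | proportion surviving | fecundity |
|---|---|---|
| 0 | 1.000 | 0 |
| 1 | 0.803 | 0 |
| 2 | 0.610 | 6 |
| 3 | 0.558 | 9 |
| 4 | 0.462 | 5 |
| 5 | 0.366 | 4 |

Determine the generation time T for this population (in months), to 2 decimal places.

lx·mx: 0, 0, 3.66, 5.022, 2.31, 1.464 → R0 = 12.456
x·lx·mx: 0, 0, 7.32, 15.066, 9.24, 7.32 → Σ = 38.946
T = 38.946 / 12.456 = 3.126686… → 3.13

3.13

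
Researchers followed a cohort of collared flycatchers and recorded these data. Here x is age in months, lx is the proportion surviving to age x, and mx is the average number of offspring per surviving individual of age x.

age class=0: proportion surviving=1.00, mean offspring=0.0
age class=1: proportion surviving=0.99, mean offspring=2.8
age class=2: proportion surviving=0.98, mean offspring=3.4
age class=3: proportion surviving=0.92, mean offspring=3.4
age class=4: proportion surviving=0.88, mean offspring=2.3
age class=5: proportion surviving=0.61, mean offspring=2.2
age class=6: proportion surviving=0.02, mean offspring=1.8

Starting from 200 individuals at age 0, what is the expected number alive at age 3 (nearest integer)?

Expected survivors = N0 · l_3 = 200 × 0.92 = 184 → 184

184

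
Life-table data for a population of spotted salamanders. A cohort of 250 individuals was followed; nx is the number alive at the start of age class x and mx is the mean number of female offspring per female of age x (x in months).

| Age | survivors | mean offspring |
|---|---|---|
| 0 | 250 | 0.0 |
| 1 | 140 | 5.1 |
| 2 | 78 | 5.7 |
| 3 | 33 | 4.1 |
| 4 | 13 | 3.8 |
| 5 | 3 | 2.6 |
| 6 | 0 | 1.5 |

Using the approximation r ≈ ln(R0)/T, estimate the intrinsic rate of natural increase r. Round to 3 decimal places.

1.015

lx = nx/n0 = nx/250: 1, 0.56, 0.312, 0.132, 0.052, 0.012, 0
R0 = Σ lx·mx = 0 + 2.856 + 1.7784 + 0.5412 + 0.1976 + 0.0312 + 0 = 5.4044
Σ x·lx·mx = 8.9828; T = 8.9828/5.4044 = 1.66213…
r ≈ ln(R0)/T = ln(5.4044)/1.66213… = 1.01509… → 1.015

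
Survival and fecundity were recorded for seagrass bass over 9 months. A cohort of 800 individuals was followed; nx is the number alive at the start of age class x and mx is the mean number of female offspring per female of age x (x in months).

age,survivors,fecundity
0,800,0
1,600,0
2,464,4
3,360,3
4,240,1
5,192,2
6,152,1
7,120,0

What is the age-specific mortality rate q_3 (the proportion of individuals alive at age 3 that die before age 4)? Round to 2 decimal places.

lx = nx/n0 = nx/800: 1, 0.75, 0.58, 0.45, 0.3, 0.24, 0.19, 0.15
q_3 = (l_3 − l_4) / l_3 = (0.45 − 0.3) / 0.45
     = 0.15 / 0.45 = 0.333333… → 0.33

0.33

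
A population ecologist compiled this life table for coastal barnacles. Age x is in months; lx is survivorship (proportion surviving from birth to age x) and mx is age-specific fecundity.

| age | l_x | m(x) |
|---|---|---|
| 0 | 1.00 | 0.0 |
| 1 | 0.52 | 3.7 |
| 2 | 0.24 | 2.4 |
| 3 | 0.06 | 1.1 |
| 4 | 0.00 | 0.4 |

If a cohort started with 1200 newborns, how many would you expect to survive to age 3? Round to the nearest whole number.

72

Expected survivors = N0 · l_3 = 1200 × 0.06 = 72 → 72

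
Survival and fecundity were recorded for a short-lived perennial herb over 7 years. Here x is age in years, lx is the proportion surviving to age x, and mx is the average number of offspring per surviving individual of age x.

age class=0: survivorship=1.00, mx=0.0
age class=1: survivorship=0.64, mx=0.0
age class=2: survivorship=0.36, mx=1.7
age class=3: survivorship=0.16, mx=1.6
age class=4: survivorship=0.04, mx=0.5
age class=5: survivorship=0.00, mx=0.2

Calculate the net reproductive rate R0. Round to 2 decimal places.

0.89

lx·mx by age: 0, 0, 0.612, 0.256, 0.02, 0
R0 = Σ lx·mx = 0.888 → 0.89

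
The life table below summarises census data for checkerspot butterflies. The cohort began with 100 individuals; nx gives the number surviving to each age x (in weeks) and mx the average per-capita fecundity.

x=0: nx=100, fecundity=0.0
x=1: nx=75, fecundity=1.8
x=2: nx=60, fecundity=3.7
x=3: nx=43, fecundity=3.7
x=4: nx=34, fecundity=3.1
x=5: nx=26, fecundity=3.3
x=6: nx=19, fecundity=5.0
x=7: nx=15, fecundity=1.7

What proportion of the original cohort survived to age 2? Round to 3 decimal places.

0.600

l_2 = n_2/n_0 = 60/100 = 0.6 → 0.600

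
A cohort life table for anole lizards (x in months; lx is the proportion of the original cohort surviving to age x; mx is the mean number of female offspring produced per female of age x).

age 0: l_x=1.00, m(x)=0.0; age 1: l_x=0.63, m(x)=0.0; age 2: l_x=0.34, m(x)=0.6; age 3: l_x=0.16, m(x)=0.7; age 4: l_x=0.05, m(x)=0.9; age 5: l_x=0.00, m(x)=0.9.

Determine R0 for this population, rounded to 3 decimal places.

0.361

lx·mx by age: 0, 0, 0.204, 0.112, 0.045, 0
R0 = Σ lx·mx = 0.361 → 0.361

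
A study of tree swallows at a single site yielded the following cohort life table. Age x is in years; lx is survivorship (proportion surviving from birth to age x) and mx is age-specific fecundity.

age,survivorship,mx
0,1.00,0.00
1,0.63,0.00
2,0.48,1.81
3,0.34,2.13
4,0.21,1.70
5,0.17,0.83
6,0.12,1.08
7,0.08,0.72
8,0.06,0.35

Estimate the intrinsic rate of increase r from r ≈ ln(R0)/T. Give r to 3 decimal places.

0.259

R0 = Σ lx·mx = 0 + 0 + 0.8688 + 0.7242 + 0.357 + 0.1411 + 0.1296 + 0.0576 + 0.021 = 2.2993
Σ x·lx·mx = 7.3925; T = 7.3925/2.2993 = 3.21511…
r ≈ ln(R0)/T = ln(2.2993)/3.21511… = 0.25897… → 0.259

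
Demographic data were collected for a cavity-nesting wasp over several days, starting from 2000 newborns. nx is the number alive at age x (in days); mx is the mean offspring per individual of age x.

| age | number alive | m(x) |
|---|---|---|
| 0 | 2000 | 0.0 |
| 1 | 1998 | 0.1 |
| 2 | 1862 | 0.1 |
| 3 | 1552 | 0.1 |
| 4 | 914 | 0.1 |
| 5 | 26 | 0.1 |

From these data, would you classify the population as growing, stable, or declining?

lx = nx/n0 = nx/2000: 1, 0.999, 0.931, 0.776, 0.457, 0.013
R0 = Σ lx·mx = 0 + 0.0999 + 0.0931 + 0.0776 + 0.0457 + 0.0013 = 0.3176
R0 < 1, so the population is declining.

declining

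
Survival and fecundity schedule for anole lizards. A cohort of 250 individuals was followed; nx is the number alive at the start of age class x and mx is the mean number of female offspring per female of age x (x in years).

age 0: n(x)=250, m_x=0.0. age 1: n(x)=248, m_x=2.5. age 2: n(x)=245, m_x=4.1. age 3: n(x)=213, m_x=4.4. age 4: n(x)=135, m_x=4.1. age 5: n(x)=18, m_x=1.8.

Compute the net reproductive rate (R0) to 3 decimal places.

lx = nx/n0 = nx/250: 1, 0.992, 0.98, 0.852, 0.54, 0.072
lx·mx by age: 0, 2.48, 4.018, 3.7488, 2.214, 0.1296
R0 = Σ lx·mx = 12.5904 → 12.590

12.590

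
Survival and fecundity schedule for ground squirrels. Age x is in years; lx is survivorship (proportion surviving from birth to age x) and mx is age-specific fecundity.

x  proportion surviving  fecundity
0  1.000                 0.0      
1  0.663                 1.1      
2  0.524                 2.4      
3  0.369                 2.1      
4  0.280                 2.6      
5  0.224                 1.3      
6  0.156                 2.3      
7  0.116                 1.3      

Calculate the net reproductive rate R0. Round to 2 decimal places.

4.29

lx·mx by age: 0, 0.7293, 1.2576, 0.7749, 0.728, 0.2912, 0.3588, 0.1508
R0 = Σ lx·mx = 4.2906 → 4.29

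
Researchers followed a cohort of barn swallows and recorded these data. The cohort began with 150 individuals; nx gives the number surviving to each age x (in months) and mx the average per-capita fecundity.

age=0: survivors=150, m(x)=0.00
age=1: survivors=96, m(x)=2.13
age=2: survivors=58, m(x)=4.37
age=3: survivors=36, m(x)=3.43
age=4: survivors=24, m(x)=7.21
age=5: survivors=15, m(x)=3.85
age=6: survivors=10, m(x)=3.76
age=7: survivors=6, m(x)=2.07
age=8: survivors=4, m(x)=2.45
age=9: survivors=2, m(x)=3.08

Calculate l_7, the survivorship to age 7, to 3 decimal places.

0.040

l_7 = n_7/n_0 = 6/150 = 0.04 → 0.040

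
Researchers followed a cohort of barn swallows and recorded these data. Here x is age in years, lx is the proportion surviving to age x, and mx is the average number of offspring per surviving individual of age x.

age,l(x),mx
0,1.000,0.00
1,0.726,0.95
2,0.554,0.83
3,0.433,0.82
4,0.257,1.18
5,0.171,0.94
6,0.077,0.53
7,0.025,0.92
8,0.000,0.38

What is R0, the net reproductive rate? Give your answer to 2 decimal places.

lx·mx by age: 0, 0.6897, 0.45982, 0.35506, 0.30326, 0.16074, 0.04081, 0.023, 0
R0 = Σ lx·mx = 2.03239 → 2.03

2.03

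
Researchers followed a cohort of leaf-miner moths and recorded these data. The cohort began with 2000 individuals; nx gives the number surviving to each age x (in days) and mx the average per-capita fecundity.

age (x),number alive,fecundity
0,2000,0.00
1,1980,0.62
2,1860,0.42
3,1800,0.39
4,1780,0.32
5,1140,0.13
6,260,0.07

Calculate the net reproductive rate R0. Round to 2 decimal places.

1.72

lx = nx/n0 = nx/2000: 1, 0.99, 0.93, 0.9, 0.89, 0.57, 0.13
lx·mx by age: 0, 0.6138, 0.3906, 0.351, 0.2848, 0.0741, 0.0091
R0 = Σ lx·mx = 1.7234 → 1.72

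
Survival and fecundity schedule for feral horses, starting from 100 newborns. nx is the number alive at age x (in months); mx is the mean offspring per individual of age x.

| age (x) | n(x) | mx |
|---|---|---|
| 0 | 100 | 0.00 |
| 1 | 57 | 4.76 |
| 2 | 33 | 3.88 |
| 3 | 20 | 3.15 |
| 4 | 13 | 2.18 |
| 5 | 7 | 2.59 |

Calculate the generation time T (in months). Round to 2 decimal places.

1.81

lx = nx/n0 = nx/100: 1, 0.57, 0.33, 0.2, 0.13, 0.07
lx·mx: 0, 2.7132, 1.2804, 0.63, 0.2834, 0.1813 → R0 = 5.0883
x·lx·mx: 0, 2.7132, 2.5608, 1.89, 1.1336, 0.9065 → Σ = 9.2041
T = 9.2041 / 5.0883 = 1.808875… → 1.81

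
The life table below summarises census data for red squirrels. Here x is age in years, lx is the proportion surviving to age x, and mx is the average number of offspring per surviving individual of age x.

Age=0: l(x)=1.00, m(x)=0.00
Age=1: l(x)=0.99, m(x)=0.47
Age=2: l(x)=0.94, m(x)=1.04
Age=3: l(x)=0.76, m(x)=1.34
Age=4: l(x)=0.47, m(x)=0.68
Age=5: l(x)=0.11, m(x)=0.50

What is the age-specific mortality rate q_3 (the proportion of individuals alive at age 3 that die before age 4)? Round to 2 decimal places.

q_3 = (l_3 − l_4) / l_3 = (0.76 − 0.47) / 0.76
     = 0.29 / 0.76 = 0.381579… → 0.38

0.38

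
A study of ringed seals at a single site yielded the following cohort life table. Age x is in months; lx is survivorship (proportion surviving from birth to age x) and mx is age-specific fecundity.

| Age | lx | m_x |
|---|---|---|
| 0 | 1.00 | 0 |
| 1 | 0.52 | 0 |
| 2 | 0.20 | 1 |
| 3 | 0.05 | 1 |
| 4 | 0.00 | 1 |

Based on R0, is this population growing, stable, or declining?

R0 = Σ lx·mx = 0 + 0 + 0.2 + 0.05 + 0 = 0.25
R0 < 1, so the population is declining.

declining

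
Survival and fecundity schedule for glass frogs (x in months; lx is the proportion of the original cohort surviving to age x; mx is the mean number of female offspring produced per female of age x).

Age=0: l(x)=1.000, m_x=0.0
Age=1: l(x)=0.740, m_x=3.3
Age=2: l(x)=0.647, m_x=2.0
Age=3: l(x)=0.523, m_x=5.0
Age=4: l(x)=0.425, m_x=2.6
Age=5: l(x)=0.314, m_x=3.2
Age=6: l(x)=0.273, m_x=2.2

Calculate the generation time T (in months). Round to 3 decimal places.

2.861

lx·mx: 0, 2.442, 1.294, 2.615, 1.105, 1.0048, 0.6006 → R0 = 9.0614
x·lx·mx: 0, 2.442, 2.588, 7.845, 4.42, 5.024, 3.6036 → Σ = 25.9226
T = 25.9226 / 9.0614 = 2.860772… → 2.861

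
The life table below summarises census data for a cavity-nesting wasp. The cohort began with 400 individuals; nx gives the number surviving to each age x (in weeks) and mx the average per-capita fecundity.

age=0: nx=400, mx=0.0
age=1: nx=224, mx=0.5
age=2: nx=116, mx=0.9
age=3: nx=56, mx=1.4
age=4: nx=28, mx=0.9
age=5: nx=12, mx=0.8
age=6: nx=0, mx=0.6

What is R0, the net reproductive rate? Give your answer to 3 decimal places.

lx = nx/n0 = nx/400: 1, 0.56, 0.29, 0.14, 0.07, 0.03, 0
lx·mx by age: 0, 0.28, 0.261, 0.196, 0.063, 0.024, 0
R0 = Σ lx·mx = 0.824 → 0.824

0.824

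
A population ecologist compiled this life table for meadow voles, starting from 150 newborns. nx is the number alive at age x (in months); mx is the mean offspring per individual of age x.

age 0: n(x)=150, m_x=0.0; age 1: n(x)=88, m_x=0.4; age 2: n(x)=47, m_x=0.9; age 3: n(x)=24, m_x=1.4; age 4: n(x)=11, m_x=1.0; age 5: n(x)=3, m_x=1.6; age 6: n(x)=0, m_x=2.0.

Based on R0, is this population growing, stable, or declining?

lx = nx/n0 = nx/150: 1, 0.58667…, 0.31333…, 0.16, 0.07333…, 0.02, 0
R0 = Σ lx·mx = 0 + 0.234667… + 0.282… + 0.224 + 0.073333… + 0.032 + 0 = 0.846…
R0 < 1, so the population is declining.

declining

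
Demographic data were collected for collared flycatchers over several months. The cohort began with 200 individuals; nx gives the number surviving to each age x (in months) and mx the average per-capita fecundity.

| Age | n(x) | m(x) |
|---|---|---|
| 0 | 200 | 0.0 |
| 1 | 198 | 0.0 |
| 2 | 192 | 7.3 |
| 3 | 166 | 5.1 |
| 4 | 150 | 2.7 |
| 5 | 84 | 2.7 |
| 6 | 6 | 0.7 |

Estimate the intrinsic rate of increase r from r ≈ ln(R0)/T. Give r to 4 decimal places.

lx = nx/n0 = nx/200: 1, 0.99, 0.96, 0.83, 0.75, 0.42, 0.03
R0 = Σ lx·mx = 0 + 0 + 7.008 + 4.233 + 2.025 + 1.134 + 0.021 = 14.421
Σ x·lx·mx = 40.611; T = 40.611/14.421 = 2.8161…
r ≈ ln(R0)/T = ln(14.421)/2.8161… = 0.947652… → 0.9477

0.9477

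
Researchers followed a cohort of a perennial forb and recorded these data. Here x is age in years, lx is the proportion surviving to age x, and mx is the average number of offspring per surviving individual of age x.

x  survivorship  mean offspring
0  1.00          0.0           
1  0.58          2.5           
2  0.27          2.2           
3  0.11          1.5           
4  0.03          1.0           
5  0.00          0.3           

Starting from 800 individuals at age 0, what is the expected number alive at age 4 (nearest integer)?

Expected survivors = N0 · l_4 = 800 × 0.03 = 24 → 24

24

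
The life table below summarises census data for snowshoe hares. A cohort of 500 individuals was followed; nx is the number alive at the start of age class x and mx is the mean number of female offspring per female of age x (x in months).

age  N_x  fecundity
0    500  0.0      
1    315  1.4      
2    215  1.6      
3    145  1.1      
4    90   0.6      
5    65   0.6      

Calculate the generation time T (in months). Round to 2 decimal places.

1.95

lx = nx/n0 = nx/500: 1, 0.63, 0.43, 0.29, 0.18, 0.13
lx·mx: 0, 0.882, 0.688, 0.319, 0.108, 0.078 → R0 = 2.075
x·lx·mx: 0, 0.882, 1.376, 0.957, 0.432, 0.39 → Σ = 4.037
T = 4.037 / 2.075 = 1.945542… → 1.95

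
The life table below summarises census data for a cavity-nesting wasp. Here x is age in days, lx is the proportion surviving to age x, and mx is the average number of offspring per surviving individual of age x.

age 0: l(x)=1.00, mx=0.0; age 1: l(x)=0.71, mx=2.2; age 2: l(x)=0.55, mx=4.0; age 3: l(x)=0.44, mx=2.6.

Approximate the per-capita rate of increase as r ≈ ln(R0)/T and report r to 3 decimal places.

0.831

R0 = Σ lx·mx = 0 + 1.562 + 2.2 + 1.144 = 4.906
Σ x·lx·mx = 9.394; T = 9.394/4.906 = 1.9148…
r ≈ ln(R0)/T = ln(4.906)/1.9148… = 0.83061… → 0.831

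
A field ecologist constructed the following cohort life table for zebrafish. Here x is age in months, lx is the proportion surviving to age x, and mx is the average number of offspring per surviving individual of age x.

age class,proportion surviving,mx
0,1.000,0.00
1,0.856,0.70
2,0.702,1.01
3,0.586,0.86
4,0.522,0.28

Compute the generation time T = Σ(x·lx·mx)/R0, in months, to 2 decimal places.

lx·mx: 0, 0.5992, 0.70902, 0.50396, 0.14616 → R0 = 1.95834
x·lx·mx: 0, 0.5992, 1.41804, 1.51188, 0.58464 → Σ = 4.11376
T = 4.11376 / 1.95834 = 2.100636… → 2.10

2.10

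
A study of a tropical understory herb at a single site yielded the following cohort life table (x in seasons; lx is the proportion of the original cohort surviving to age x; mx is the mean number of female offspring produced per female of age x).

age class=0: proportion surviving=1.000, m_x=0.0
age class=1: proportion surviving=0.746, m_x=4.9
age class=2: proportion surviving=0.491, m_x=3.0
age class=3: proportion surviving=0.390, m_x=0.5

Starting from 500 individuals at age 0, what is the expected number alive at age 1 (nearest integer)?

373

Expected survivors = N0 · l_1 = 500 × 0.746 = 373 → 373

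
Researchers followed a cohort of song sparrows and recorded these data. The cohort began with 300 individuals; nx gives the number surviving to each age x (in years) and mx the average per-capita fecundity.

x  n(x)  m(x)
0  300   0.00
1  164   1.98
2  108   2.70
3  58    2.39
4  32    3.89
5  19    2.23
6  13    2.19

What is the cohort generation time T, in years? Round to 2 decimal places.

2.32

lx = nx/n0 = nx/300: 1, 0.54667…, 0.36, 0.19333…, 0.10667…, 0.06333…, 0.04333…
lx·mx: 0, 1.0824…, 0.972, 0.462067…, 0.414933…, 0.141233…, 0.0949… → R0 = 3.167533…
x·lx·mx: 0, 1.0824…, 1.944, 1.3862…, 1.659733…, 0.706167…, 0.5694… → Σ = 7.3479…
T = 7.3479… / 3.167533… = 2.319755… → 2.32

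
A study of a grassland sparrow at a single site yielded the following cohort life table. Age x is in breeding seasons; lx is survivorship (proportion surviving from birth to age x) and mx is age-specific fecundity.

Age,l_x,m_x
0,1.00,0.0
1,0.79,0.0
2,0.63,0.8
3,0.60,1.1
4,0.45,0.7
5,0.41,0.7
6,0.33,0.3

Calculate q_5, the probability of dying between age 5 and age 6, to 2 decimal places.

0.20

q_5 = (l_5 − l_6) / l_5 = (0.41 − 0.33) / 0.41
     = 0.08 / 0.41 = 0.195122… → 0.20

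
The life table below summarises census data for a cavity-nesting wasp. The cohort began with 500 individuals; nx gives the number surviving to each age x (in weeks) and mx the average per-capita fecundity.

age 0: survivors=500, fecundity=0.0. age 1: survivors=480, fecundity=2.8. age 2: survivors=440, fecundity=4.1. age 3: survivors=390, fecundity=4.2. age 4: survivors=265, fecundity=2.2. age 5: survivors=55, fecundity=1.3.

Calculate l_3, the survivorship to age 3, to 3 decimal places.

l_3 = n_3/n_0 = 390/500 = 0.78 → 0.780

0.780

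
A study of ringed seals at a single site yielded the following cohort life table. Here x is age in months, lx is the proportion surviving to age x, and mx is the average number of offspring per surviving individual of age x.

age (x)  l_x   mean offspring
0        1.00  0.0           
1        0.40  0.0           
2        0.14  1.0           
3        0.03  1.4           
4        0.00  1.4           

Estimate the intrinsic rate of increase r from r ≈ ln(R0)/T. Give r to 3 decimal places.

R0 = Σ lx·mx = 0 + 0 + 0.14 + 0.042 + 0 = 0.182
Σ x·lx·mx = 0.406; T = 0.406/0.182 = 2.23077…
r ≈ ln(R0)/T = ln(0.182)/2.23077… = -0.76375… → -0.764

-0.764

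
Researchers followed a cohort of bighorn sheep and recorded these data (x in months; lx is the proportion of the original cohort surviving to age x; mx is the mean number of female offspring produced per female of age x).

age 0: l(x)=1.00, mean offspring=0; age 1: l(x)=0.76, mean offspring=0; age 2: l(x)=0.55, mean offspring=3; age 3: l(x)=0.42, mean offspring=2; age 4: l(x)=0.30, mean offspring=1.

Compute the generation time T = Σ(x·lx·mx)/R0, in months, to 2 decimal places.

2.52

lx·mx: 0, 0, 1.65, 0.84, 0.3 → R0 = 2.79
x·lx·mx: 0, 0, 3.3, 2.52, 1.2 → Σ = 7.02
T = 7.02 / 2.79 = 2.516129… → 2.52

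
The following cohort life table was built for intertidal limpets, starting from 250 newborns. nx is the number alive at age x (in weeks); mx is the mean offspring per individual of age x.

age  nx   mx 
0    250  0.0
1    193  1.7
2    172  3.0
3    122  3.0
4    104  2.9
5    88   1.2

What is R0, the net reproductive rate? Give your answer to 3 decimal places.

6.469

lx = nx/n0 = nx/250: 1, 0.772, 0.688, 0.488, 0.416, 0.352
lx·mx by age: 0, 1.3124, 2.064, 1.464, 1.2064, 0.4224
R0 = Σ lx·mx = 6.4692 → 6.469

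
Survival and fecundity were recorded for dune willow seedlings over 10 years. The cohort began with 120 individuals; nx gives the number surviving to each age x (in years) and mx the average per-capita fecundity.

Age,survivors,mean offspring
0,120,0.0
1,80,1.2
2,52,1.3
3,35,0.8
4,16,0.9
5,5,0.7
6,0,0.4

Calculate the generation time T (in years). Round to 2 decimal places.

lx = nx/n0 = nx/120: 1, 0.66667…, 0.43333…, 0.29167…, 0.13333…, 0.04167…, 0
lx·mx: 0, 0.8…, 0.563333…, 0.233333…, 0.12…, 0.029167…, 0 → R0 = 1.745833…
x·lx·mx: 0, 0.8…, 1.126667…, 0.7…, 0.48…, 0.145833…, 0 → Σ = 3.2525…
T = 3.2525… / 1.745833… = 1.863007… → 1.86

1.86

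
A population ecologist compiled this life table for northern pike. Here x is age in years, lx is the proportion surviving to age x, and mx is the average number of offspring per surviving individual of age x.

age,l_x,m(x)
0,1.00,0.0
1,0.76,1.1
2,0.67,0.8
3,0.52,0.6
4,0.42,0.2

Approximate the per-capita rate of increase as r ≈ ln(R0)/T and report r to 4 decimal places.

R0 = Σ lx·mx = 0 + 0.836 + 0.536 + 0.312 + 0.084 = 1.768
Σ x·lx·mx = 3.18; T = 3.18/1.768 = 1.79864…
r ≈ ln(R0)/T = ln(1.768)/1.79864… = 0.316822… → 0.3168

0.3168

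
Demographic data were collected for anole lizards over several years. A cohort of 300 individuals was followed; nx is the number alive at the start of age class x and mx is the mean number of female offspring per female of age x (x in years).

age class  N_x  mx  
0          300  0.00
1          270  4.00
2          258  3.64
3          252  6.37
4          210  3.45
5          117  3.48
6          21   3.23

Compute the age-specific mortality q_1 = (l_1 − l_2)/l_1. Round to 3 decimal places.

lx = nx/n0 = nx/300: 1, 0.9, 0.86, 0.84, 0.7, 0.39, 0.07
q_1 = (l_1 − l_2) / l_1 = (0.9 − 0.86) / 0.9
     = 0.04 / 0.9 = 0.044444… → 0.044

0.044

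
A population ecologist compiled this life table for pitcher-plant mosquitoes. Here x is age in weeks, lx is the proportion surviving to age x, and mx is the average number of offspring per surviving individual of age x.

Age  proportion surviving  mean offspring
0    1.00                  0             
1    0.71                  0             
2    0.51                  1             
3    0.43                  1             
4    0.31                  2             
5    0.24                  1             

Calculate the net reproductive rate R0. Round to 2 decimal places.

1.80

lx·mx by age: 0, 0, 0.51, 0.43, 0.62, 0.24
R0 = Σ lx·mx = 1.8 → 1.80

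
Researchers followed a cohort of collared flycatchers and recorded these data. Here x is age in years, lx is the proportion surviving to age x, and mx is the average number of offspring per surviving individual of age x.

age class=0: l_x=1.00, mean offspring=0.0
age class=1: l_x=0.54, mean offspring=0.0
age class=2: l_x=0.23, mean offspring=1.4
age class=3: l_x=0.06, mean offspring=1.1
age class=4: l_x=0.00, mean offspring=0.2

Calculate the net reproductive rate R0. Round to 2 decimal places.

0.39

lx·mx by age: 0, 0, 0.322, 0.066, 0
R0 = Σ lx·mx = 0.388 → 0.39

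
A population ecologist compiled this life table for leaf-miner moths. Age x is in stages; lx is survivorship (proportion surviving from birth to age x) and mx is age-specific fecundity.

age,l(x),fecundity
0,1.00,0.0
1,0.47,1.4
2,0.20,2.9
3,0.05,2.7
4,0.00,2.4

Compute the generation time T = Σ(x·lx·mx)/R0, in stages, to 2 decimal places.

1.62

lx·mx: 0, 0.658, 0.58, 0.135, 0 → R0 = 1.373
x·lx·mx: 0, 0.658, 1.16, 0.405, 0 → Σ = 2.223
T = 2.223 / 1.373 = 1.619082… → 1.62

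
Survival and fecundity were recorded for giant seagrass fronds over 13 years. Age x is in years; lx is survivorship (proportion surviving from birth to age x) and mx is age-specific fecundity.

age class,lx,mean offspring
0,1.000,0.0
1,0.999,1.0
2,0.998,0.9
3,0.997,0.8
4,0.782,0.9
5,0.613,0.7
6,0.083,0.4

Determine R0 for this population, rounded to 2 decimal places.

lx·mx by age: 0, 0.999, 0.8982, 0.7976, 0.7038, 0.4291, 0.0332
R0 = Σ lx·mx = 3.8609 → 3.86

3.86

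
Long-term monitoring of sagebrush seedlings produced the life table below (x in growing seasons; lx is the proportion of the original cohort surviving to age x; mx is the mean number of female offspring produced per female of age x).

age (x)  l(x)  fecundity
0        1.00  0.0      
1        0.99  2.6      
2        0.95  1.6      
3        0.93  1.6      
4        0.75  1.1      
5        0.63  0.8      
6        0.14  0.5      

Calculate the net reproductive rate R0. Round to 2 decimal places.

6.98

lx·mx by age: 0, 2.574, 1.52, 1.488, 0.825, 0.504, 0.07
R0 = Σ lx·mx = 6.981 → 6.98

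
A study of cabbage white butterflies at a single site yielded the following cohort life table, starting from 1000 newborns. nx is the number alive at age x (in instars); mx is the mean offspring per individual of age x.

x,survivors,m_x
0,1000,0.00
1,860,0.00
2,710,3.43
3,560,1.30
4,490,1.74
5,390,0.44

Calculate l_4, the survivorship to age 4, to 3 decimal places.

l_4 = n_4/n_0 = 490/1000 = 0.49 → 0.490

0.490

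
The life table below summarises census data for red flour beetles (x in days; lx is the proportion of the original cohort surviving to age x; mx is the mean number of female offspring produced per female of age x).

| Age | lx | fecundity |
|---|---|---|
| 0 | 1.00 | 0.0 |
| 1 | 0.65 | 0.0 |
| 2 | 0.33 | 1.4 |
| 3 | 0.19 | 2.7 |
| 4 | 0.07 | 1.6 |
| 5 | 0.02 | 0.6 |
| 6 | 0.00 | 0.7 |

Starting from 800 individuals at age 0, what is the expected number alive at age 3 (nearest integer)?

Expected survivors = N0 · l_3 = 800 × 0.19 = 152 → 152

152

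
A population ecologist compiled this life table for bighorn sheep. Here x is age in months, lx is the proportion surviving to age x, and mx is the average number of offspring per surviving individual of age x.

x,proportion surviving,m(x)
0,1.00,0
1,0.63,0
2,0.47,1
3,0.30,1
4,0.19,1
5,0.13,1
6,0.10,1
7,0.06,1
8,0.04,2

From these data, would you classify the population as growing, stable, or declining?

growing

R0 = Σ lx·mx = 0 + 0 + 0.47 + 0.3 + 0.19 + 0.13 + 0.1 + 0.06 + 0.08 = 1.33
R0 > 1, so the population is growing.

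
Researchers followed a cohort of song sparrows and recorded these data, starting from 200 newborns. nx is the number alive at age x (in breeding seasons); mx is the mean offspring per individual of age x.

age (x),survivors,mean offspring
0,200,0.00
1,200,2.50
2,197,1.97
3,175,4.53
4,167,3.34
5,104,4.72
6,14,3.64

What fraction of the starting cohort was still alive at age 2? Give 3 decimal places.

l_2 = n_2/n_0 = 197/200 = 0.985 → 0.985

0.985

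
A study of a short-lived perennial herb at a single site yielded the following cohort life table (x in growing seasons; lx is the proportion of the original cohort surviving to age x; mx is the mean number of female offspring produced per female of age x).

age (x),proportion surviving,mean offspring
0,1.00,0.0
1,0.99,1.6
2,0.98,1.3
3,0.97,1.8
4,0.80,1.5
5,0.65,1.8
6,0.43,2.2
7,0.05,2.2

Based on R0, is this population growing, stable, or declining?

growing

R0 = Σ lx·mx = 0 + 1.584 + 1.274 + 1.746 + 1.2 + 1.17 + 0.946 + 0.11 = 8.03
R0 > 1, so the population is growing.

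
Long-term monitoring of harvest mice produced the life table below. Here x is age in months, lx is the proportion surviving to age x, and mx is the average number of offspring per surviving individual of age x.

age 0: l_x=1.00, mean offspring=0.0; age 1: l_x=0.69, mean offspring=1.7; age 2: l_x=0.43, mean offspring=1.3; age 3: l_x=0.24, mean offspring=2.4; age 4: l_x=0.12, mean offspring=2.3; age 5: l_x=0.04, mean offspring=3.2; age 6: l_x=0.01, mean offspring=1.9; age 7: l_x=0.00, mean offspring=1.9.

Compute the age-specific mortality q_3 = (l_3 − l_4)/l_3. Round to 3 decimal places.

q_3 = (l_3 − l_4) / l_3 = (0.24 − 0.12) / 0.24
     = 0.12 / 0.24 = 0.5 → 0.500

0.500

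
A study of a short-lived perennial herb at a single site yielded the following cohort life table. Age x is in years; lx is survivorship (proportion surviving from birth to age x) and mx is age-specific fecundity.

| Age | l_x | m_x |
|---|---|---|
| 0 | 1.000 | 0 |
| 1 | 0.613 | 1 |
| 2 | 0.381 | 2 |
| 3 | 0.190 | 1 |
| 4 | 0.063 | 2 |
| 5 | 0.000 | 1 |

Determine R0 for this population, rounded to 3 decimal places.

1.691

lx·mx by age: 0, 0.613, 0.762, 0.19, 0.126, 0
R0 = Σ lx·mx = 1.691 → 1.691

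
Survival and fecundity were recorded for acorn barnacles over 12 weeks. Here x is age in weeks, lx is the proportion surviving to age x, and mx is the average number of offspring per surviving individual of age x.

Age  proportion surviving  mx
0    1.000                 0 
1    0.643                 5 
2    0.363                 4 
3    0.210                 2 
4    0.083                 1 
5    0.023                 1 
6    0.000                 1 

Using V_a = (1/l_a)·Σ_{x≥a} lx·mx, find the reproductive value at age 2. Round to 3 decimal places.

lx·mx for x ≥ 2: 1.452, 0.42, 0.083, 0.023, 0 → sum = 1.978
V_2 = 1.978 / l_2 = 1.978 / 0.363 = 5.449036… → 5.449

5.449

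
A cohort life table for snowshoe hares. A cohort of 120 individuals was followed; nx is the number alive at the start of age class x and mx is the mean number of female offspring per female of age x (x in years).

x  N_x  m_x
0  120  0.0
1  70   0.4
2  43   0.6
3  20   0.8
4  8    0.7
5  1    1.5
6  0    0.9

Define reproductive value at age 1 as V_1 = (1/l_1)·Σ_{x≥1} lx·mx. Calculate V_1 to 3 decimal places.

1.099

lx = nx/n0 = nx/120: 1, 0.58333…, 0.35833…, 0.16667…, 0.06667…, 0.00833…, 0
lx·mx for x ≥ 1: 0.233333…, 0.215…, 0.133333…, 0.046667…, 0.0125…, 0 → sum = 0.640833…
V_1 = 0.640833… / l_1 = 0.640833… / 0.583333… = 1.098571… → 1.099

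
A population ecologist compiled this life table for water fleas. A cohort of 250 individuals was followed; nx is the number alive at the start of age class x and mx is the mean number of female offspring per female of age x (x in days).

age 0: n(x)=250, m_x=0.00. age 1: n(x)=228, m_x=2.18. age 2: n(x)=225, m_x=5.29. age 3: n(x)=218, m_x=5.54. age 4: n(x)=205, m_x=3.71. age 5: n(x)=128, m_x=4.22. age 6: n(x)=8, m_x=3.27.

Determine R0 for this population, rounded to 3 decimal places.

lx = nx/n0 = nx/250: 1, 0.912, 0.9, 0.872, 0.82, 0.512, 0.032
lx·mx by age: 0, 1.98816, 4.761, 4.83088, 3.0422, 2.16064, 0.10464
R0 = Σ lx·mx = 16.88752 → 16.888

16.888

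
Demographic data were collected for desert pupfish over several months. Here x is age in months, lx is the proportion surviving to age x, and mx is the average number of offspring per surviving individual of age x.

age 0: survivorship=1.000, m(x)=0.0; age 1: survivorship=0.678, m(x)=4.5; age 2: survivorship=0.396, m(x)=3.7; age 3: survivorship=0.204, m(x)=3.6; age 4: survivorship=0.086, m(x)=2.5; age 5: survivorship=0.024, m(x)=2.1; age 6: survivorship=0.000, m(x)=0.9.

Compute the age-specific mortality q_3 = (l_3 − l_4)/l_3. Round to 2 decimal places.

0.58

q_3 = (l_3 − l_4) / l_3 = (0.204 − 0.086) / 0.204
     = 0.118 / 0.204 = 0.578431… → 0.58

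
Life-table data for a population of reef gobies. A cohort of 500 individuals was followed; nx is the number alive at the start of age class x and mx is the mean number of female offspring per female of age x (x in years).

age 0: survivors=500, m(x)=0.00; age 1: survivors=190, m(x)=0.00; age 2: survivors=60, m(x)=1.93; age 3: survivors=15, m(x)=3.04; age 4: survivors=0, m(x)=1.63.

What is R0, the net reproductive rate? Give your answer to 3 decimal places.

0.323

lx = nx/n0 = nx/500: 1, 0.38, 0.12, 0.03, 0
lx·mx by age: 0, 0, 0.2316, 0.0912, 0
R0 = Σ lx·mx = 0.3228 → 0.323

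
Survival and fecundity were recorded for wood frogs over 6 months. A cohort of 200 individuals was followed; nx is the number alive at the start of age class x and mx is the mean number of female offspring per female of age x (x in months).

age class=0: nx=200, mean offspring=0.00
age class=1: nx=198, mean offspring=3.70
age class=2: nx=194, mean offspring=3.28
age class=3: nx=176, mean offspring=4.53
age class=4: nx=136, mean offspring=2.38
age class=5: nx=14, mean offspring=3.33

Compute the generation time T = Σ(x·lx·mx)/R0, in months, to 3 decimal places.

lx = nx/n0 = nx/200: 1, 0.99, 0.97, 0.88, 0.68, 0.07
lx·mx: 0, 3.663, 3.1816, 3.9864, 1.6184, 0.2331 → R0 = 12.6825
x·lx·mx: 0, 3.663, 6.3632, 11.9592, 6.4736, 1.1655 → Σ = 29.6245
T = 29.6245 / 12.6825 = 2.335856… → 2.336

2.336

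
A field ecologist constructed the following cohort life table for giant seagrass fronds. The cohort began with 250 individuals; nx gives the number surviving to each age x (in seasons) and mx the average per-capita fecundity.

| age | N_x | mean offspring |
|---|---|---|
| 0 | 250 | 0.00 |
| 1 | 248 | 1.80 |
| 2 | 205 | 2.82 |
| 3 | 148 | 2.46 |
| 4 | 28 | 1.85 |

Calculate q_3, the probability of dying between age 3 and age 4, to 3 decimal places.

0.811

lx = nx/n0 = nx/250: 1, 0.992, 0.82, 0.592, 0.112
q_3 = (l_3 − l_4) / l_3 = (0.592 − 0.112) / 0.592
     = 0.48 / 0.592 = 0.810811… → 0.811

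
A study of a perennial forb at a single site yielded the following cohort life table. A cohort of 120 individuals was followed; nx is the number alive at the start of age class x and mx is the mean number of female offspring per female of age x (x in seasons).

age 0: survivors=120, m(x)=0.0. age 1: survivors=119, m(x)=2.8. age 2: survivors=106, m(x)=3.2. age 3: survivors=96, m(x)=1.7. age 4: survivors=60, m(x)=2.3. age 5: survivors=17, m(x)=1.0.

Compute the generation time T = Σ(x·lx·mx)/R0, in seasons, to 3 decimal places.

2.158

lx = nx/n0 = nx/120: 1, 0.99167…, 0.88333…, 0.8, 0.5, 0.14167…
lx·mx: 0, 2.776667…, 2.826667…, 1.36, 1.15, 0.141667… → R0 = 8.255…
x·lx·mx: 0, 2.776667…, 5.653333…, 4.08, 4.6, 0.708333… → Σ = 17.818333…
T = 17.818333… / 8.255… = 2.15849… → 2.158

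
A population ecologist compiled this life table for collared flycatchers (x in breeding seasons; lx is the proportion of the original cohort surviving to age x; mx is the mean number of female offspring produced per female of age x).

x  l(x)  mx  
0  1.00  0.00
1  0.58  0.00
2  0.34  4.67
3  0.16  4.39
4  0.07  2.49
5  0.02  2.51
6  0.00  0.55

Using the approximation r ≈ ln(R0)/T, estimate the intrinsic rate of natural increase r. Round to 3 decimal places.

R0 = Σ lx·mx = 0 + 0 + 1.5878 + 0.7024 + 0.1743 + 0.0502 + 0 = 2.5147
Σ x·lx·mx = 6.231; T = 6.231/2.5147 = 2.47783…
r ≈ ln(R0)/T = ln(2.5147)/2.47783… = 0.37216… → 0.372

0.372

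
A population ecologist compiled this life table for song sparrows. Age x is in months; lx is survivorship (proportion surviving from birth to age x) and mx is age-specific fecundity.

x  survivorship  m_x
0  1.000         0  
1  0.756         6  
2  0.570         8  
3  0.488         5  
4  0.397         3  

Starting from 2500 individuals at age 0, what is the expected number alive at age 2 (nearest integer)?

1425

Expected survivors = N0 · l_2 = 2500 × 0.570 = 1425 → 1425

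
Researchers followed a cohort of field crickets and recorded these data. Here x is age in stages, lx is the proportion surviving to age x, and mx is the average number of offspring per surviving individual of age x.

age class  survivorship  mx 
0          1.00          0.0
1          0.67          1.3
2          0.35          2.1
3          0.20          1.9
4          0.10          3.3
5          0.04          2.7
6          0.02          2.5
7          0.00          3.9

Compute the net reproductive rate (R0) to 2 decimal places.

2.47

lx·mx by age: 0, 0.871, 0.735, 0.38, 0.33, 0.108, 0.05, 0
R0 = Σ lx·mx = 2.474 → 2.47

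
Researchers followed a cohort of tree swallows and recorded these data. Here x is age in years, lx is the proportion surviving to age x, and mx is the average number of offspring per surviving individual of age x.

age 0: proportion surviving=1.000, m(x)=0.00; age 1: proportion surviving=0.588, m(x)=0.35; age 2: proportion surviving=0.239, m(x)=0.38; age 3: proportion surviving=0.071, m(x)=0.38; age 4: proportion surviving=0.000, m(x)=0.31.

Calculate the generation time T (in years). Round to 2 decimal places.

1.45

lx·mx: 0, 0.2058, 0.09082, 0.02698, 0 → R0 = 0.3236
x·lx·mx: 0, 0.2058, 0.18164, 0.08094, 0 → Σ = 0.46838
T = 0.46838 / 0.3236 = 1.447404… → 1.45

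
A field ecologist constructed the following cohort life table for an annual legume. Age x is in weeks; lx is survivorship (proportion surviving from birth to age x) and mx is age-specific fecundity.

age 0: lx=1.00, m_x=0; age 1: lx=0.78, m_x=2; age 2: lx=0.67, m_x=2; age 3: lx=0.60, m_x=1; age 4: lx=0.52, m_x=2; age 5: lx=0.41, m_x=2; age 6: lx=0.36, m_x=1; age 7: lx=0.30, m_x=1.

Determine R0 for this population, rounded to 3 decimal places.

lx·mx by age: 0, 1.56, 1.34, 0.6, 1.04, 0.82, 0.36, 0.3
R0 = Σ lx·mx = 6.02 → 6.020

6.020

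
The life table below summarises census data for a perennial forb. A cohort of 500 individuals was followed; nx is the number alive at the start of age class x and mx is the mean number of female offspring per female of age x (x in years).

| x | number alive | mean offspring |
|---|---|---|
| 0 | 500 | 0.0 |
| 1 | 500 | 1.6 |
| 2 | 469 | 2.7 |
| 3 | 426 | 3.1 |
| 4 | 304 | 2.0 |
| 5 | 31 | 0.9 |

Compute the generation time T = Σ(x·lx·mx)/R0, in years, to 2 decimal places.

2.45

lx = nx/n0 = nx/500: 1, 1, 0.938, 0.852, 0.608, 0.062
lx·mx: 0, 1.6, 2.5326, 2.6412, 1.216, 0.0558 → R0 = 8.0456
x·lx·mx: 0, 1.6, 5.0652, 7.9236, 4.864, 0.279 → Σ = 19.7318
T = 19.7318 / 8.0456 = 2.452496… → 2.45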